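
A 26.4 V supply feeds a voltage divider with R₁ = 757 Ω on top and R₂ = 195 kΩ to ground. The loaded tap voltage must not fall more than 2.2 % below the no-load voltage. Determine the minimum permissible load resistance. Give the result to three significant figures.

Output resistance R_th = R₁‖R₂ = (757 × 195000)/195800 = 754.1 Ω.
The fractional drop is R_th/(R_th + R_L); requiring this ≤ 0.0220 gives R_L ≥ R_th(1/0.0220 − 1) = 754.1 × 44.45 = 33.5 kΩ.

R_L(min) ≈ 33.5 kΩ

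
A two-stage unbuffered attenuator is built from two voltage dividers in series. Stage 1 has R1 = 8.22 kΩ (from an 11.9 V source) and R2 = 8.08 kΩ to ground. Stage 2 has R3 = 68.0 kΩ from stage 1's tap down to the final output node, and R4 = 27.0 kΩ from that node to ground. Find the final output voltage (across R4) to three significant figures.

V_out ≈ 1.61 V

Stage 2 presents R3+R4 = 95.00 kΩ as a load on stage 1's tap.
Stage 1's lower leg becomes R2‖(R3+R4) = 7.447 kΩ, so V_mid = 11.9 × 7.447/15.67 = 5.656 V.
Stage 2 is itself unloaded: V_out = V_mid × R4/(R3+R4) = 5.656 × 27.0/95.00 = 1.61 V.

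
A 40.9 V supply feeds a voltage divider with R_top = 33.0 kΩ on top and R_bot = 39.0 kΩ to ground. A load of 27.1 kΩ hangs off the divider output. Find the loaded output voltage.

V_out ≈ 13.3 V

The load sits in parallel with R_bot: R_bot‖R_L = (39.0 × 27.1) / (39.0 + 27.1) = 15.99 kΩ.
V_out = 40.9 × 15.99 / (33.0 + 15.99) = 40.9 × 15.99/48.99 = 13.3 V.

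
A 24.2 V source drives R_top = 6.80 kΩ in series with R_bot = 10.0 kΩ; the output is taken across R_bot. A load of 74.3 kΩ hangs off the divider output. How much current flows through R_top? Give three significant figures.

R_bot‖R_L = 8.814 kΩ, so the source sees R_top + R_bot‖R_L = 15.61 kΩ.
I = 24.2 V / 15.61 kΩ = 1.55 mA.

I ≈ 1.55 mA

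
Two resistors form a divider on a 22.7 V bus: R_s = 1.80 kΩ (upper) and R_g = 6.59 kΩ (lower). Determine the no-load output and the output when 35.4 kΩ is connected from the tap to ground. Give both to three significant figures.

Unloaded: 17.8 V; loaded: 17.1 V

Open-circuit: V = 22.7 × 6.59/(1.80 + 6.59) = 17.8 V.
With the load, R_g becomes R_g‖R_L = 5.556 kΩ, so V = 22.7 × 5.556/7.356 = 17.1 V.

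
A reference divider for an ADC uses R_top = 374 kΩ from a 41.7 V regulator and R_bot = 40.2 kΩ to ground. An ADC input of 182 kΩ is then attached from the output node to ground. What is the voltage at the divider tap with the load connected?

The load sits in parallel with R_bot: R_bot‖R_L = (40.2 × 182) / (40.2 + 182) = 32.93 kΩ.
V_out = 41.7 × 32.93 / (374 + 32.93) = 41.7 × 32.93/406.9 = 3.37 V.

V_out ≈ 3.37 V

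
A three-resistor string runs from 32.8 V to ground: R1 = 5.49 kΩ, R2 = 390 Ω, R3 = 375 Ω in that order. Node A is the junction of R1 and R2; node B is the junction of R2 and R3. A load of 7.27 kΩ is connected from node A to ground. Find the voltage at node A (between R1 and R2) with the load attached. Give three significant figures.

V ≈ 3.67 V

Below node A the series string R2+R3 = 765.0 Ω sits in parallel with the 7270 Ω load: 692.2 Ω.
V_A = 32.8 × 692.2/(5490 + 692.2) = 3.67 V.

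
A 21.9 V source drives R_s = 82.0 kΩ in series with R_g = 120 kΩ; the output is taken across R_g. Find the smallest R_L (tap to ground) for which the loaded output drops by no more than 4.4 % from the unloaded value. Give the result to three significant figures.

Output resistance R_th = R_s‖R_g = (82.0 × 120)/202.0 = 48.71 kΩ.
The fractional drop is R_th/(R_th + R_L); requiring this ≤ 0.0440 gives R_L ≥ R_th(1/0.0440 − 1) = 48.71 × 21.73 = 1.06 MΩ.

R_L(min) ≈ 1.06 MΩ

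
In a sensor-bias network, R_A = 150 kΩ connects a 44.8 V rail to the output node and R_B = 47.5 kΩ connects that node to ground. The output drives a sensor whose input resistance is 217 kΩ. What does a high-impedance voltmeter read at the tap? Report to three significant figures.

V_out ≈ 9.24 V

The load sits in parallel with R_B: R_B‖R_L = (47.5 × 217) / (47.5 + 217) = 38.97 kΩ.
V_out = 44.8 × 38.97 / (150 + 38.97) = 44.8 × 38.97/189.0 = 9.24 V.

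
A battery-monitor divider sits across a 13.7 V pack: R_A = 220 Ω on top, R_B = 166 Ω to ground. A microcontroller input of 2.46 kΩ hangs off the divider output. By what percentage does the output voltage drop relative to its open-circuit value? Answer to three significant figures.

3.70 %

The divider's output (Thévenin) resistance is R_A‖R_B = 94.61 Ω.
Fractional drop under load = R_th/(R_th + R_L) = 94.61 / (94.61 + 2460) = 0.03704.
So the output falls by 3.70 %.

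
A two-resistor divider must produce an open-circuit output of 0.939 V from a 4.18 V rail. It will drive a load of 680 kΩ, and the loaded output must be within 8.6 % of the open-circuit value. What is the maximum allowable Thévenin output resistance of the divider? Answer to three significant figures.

R_th ≤ 64.0 kΩ

Loading drop = R_th/(R_th + R_L) ≤ 0.0860, so R_th ≤ R_L · ε/(1−ε) = 680 kΩ × 0.0860/0.9140 = 64.0 kΩ.
(Any R1, R2 with R2/(R1+R2) = 0.225 and R1‖R2 ≤ 64.0 kΩ will meet the spec.)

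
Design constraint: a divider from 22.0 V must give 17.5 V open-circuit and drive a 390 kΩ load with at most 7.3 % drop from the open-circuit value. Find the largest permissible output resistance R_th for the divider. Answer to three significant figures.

Loading drop = R_th/(R_th + R_L) ≤ 0.0730, so R_th ≤ R_L · ε/(1−ε) = 390 kΩ × 0.0730/0.9270 = 30.7 kΩ.
(Any R1, R2 with R2/(R1+R2) = 0.795 and R1‖R2 ≤ 30.7 kΩ will meet the spec.)

R_th ≤ 30.7 kΩ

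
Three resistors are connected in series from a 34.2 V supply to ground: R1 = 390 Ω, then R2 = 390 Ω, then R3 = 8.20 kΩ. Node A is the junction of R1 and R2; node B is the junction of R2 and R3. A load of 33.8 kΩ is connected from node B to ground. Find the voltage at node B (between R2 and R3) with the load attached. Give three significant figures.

At node B, R3 is in parallel with the load: R3‖R_L = 6599 Ω.
Below node A the resistance is R2 + (R3‖R_L) = 6989 Ω, so V_A = 34.2 × 6989/7379 = 32.39 V.
Then V_B = V_A × (R3‖R_L)/(R2 + R3‖R_L) = 32.39 × 6599/6989 = 30.6 V.

V ≈ 30.6 V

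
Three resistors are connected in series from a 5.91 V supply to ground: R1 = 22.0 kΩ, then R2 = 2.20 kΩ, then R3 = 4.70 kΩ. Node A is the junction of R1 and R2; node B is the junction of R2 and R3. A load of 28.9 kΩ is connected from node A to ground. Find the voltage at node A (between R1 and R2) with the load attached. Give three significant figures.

V ≈ 1.19 V

Below node A the series string R2+R3 = 6.900 kΩ sits in parallel with the 28.9 kΩ load: 5.570 kΩ.
V_A = 5.91 × 5.570/(22.0 + 5.570) = 1.19 V.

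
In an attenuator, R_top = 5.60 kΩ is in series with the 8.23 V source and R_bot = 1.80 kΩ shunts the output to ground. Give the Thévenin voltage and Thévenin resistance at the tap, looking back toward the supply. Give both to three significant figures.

V_th is the open-circuit tap voltage: 8.23 × 1.80/(5.60 + 1.80) = 2.00 V.
With the supply zeroed, R_top and R_bot appear in parallel from the tap: R_th = R_top‖R_bot = (5.60 × 1.80)/7.400 = 1.36 kΩ.

V_th = 2.00 V, R_th = 1.36 kΩ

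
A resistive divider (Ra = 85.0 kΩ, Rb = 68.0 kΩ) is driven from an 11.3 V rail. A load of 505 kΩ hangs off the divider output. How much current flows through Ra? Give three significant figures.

Rb‖R_L = 59.93 kΩ, so the source sees Ra + Rb‖R_L = 144.9 kΩ.
I = 11.3 V / 144.9 kΩ = 0.0780 mA.

I ≈ 0.0780 mA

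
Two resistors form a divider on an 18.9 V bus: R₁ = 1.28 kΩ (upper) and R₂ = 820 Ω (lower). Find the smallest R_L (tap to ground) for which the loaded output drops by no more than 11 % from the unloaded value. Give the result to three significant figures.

R_L(min) ≈ 4.04 kΩ

Output resistance R_th = R₁‖R₂ = (1280 × 820)/2100 = 499.8 Ω.
The fractional drop is R_th/(R_th + R_L); requiring this ≤ 0.110 gives R_L ≥ R_th(1/0.110 − 1) = 499.8 × 8.091 = 4.04 kΩ.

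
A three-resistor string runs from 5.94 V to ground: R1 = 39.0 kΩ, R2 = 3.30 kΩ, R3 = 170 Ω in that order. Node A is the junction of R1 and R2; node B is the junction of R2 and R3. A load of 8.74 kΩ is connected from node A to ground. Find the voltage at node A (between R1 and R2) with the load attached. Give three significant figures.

Below node A the series string R2+R3 = 3470 Ω sits in parallel with the 8740 Ω load: 2484 Ω.
V_A = 5.94 × 2484/(39000 + 2484) = 0.356 V.

V ≈ 0.356 V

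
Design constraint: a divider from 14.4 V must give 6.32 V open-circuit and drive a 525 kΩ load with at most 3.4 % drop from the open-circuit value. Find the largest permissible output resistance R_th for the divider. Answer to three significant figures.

R_th ≤ 18.5 kΩ

Loading drop = R_th/(R_th + R_L) ≤ 0.0340, so R_th ≤ R_L · ε/(1−ε) = 525 kΩ × 0.0340/0.9660 = 18.5 kΩ.
(Any R1, R2 with R2/(R1+R2) = 0.439 and R1‖R2 ≤ 18.5 kΩ will meet the spec.)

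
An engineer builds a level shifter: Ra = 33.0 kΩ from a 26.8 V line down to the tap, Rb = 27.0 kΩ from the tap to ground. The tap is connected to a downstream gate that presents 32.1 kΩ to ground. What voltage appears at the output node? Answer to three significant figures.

The load sits in parallel with Rb: Rb‖R_L = (27.0 × 32.1) / (27.0 + 32.1) = 14.66 kΩ.
V_out = 26.8 × 14.66 / (33.0 + 14.66) = 26.8 × 14.66/47.66 = 8.25 V.

V_out ≈ 8.25 V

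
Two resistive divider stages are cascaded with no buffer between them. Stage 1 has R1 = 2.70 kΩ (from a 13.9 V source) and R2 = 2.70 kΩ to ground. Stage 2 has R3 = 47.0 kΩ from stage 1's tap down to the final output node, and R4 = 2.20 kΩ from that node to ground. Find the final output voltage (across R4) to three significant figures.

Stage 2 presents R3+R4 = 49.20 kΩ as a load on stage 1's tap.
Stage 1's lower leg becomes R2‖(R3+R4) = 2.560 kΩ, so V_mid = 13.9 × 2.560/5.260 = 6.764 V.
Stage 2 is itself unloaded: V_out = V_mid × R4/(R3+R4) = 6.764 × 2.20/49.20 = 0.302 V.

V_out ≈ 0.302 V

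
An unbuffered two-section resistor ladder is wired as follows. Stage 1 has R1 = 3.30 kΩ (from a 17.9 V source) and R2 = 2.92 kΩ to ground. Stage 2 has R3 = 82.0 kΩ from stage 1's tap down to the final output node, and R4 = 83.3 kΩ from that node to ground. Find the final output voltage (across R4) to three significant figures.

Stage 2 presents R3+R4 = 165.3 kΩ as a load on stage 1's tap.
Stage 1's lower leg becomes R2‖(R3+R4) = 2.869 kΩ, so V_mid = 17.9 × 2.869/6.169 = 8.325 V.
Stage 2 is itself unloaded: V_out = V_mid × R4/(R3+R4) = 8.325 × 83.3/165.3 = 4.20 V.

V_out ≈ 4.20 V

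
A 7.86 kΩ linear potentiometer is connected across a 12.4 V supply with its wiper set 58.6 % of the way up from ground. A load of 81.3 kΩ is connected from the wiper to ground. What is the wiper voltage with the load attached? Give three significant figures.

V ≈ 7.10 V

The wiper splits the pot into (1−α)R = 3.254 kΩ above and αR = 4.606 kΩ below.
Lower section ‖ load = 4.359 kΩ.
V_wiper = 12.4 × 4.359/(3.254 + 4.359) = 7.10 V.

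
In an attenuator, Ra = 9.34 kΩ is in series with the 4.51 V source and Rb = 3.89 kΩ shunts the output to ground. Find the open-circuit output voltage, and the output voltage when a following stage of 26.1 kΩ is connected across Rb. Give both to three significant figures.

Open-circuit: V = 4.51 × 3.89/(9.34 + 3.89) = 1.33 V.
With the load, Rb becomes Rb‖R_L = 3.385 kΩ, so V = 4.51 × 3.385/12.73 = 1.20 V.

Unloaded: 1.33 V; loaded: 1.20 V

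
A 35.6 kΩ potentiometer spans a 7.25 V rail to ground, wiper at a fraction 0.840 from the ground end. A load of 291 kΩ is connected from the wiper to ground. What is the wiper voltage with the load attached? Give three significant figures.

The wiper splits the pot into (1−α)R = 5.696 kΩ above and αR = 29.90 kΩ below.
Lower section ‖ load = 27.12 kΩ.
V_wiper = 7.25 × 27.12/(5.696 + 27.12) = 5.99 V.

V ≈ 5.99 V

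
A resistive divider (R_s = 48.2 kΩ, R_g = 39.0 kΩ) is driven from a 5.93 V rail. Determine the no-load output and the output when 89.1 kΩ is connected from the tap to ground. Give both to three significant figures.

Unloaded: 2.65 V; loaded: 2.14 V

Open-circuit: V = 5.93 × 39.0/(48.2 + 39.0) = 2.65 V.
With the load, R_g becomes R_g‖R_L = 27.13 kΩ, so V = 5.93 × 27.13/75.33 = 2.14 V.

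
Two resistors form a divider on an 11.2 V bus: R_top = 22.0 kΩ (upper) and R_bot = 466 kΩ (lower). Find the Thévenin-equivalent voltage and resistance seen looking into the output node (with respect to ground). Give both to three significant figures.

V_th is the open-circuit tap voltage: 11.2 × 466/(22.0 + 466) = 10.7 V.
With the supply zeroed, R_top and R_bot appear in parallel from the tap: R_th = R_top‖R_bot = (22.0 × 466)/488.0 = 21.0 kΩ.

V_th = 10.7 V, R_th = 21.0 kΩ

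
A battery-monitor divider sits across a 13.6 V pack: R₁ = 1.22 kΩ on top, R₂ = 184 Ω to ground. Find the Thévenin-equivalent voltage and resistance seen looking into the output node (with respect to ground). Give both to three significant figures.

V_th is the open-circuit tap voltage: 13.6 × 184/(1220 + 184) = 1.78 V.
With the supply zeroed, R₁ and R₂ appear in parallel from the tap: R_th = R₁‖R₂ = (1220 × 184)/1404 = 160 Ω.

V_th = 1.78 V, R_th = 160 Ω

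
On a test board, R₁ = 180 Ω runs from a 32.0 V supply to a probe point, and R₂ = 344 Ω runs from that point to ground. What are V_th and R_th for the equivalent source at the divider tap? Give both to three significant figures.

V_th is the open-circuit tap voltage: 32.0 × 344/(180 + 344) = 21.0 V.
With the supply zeroed, R₁ and R₂ appear in parallel from the tap: R_th = R₁‖R₂ = (180 × 344)/524.0 = 118 Ω.

V_th = 21.0 V, R_th = 118 Ω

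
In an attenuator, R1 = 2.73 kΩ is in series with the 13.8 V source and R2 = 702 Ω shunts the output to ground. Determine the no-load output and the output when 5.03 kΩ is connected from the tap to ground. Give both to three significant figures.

Unloaded: 2.82 V; loaded: 2.54 V

Open-circuit: V = 13.8 × 702/(2730 + 702) = 2.82 V.
With the load, R2 becomes R2‖R_L = 616.0 Ω, so V = 13.8 × 616.0/3346 = 2.54 V.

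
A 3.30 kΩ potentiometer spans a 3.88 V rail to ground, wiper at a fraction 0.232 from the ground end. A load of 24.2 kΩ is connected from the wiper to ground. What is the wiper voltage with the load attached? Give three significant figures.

The wiper splits the pot into (1−α)R = 2534 Ω above and αR = 765.6 Ω below.
Lower section ‖ load = 742.1 Ω.
V_wiper = 3.88 × 742.1/(2534 + 742.1) = 0.879 V.

V ≈ 0.879 V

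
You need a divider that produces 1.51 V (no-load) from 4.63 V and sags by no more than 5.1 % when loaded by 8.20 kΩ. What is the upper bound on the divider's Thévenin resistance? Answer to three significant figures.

Loading drop = R_th/(R_th + R_L) ≤ 0.0510, so R_th ≤ R_L · ε/(1−ε) = 8.20 kΩ × 0.0510/0.9490 = 441 Ω.
(Any R1, R2 with R2/(R1+R2) = 0.326 and R1‖R2 ≤ 441 Ω will meet the spec.)

R_th ≤ 441 Ω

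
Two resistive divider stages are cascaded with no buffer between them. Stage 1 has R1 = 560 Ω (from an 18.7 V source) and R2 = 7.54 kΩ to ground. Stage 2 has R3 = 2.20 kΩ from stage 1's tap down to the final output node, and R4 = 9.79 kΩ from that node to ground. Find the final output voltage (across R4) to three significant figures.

Stage 2 presents R3+R4 = 11990 Ω as a load on stage 1's tap.
Stage 1's lower leg becomes R2‖(R3+R4) = 4629 Ω, so V_mid = 18.7 × 4629/5189 = 16.68 V.
Stage 2 is itself unloaded: V_out = V_mid × R4/(R3+R4) = 16.68 × 9790/11990 = 13.6 V.

V_out ≈ 13.6 V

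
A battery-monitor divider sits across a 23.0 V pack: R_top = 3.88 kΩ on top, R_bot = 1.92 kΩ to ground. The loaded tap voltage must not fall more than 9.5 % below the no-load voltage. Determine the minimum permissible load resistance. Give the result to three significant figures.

R_L(min) ≈ 12.2 kΩ

Output resistance R_th = R_top‖R_bot = (3.88 × 1.92)/5.800 = 1.284 kΩ.
The fractional drop is R_th/(R_th + R_L); requiring this ≤ 0.0950 gives R_L ≥ R_th(1/0.0950 − 1) = 1.284 × 9.526 = 12.2 kΩ.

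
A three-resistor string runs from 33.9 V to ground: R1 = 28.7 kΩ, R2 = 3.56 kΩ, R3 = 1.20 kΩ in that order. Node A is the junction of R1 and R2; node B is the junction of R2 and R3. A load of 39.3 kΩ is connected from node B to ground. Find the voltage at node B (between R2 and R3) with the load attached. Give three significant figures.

V ≈ 1.18 V

At node B, R3 is in parallel with the load: R3‖R_L = 1.164 kΩ.
Below node A the resistance is R2 + (R3‖R_L) = 4.724 kΩ, so V_A = 33.9 × 4.724/33.42 = 4.792 V.
Then V_B = V_A × (R3‖R_L)/(R2 + R3‖R_L) = 4.792 × 1.164/4.724 = 1.18 V.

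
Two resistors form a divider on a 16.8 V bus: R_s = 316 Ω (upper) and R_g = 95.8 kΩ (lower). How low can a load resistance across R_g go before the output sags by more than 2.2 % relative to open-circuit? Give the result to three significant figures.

R_L(min) ≈ 14.0 kΩ

Output resistance R_th = R_s‖R_g = (316 × 95800)/96120 = 315.0 Ω.
The fractional drop is R_th/(R_th + R_L); requiring this ≤ 0.0220 gives R_L ≥ R_th(1/0.0220 − 1) = 315.0 × 44.45 = 14.0 kΩ.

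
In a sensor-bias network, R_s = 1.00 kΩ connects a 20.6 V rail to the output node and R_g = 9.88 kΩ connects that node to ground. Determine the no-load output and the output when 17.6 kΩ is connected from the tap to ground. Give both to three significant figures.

Unloaded: 18.7 V; loaded: 17.8 V

Open-circuit: V = 20.6 × 9.88/(1.00 + 9.88) = 18.7 V.
With the load, R_g becomes R_g‖R_L = 6.328 kΩ, so V = 20.6 × 6.328/7.328 = 17.8 V.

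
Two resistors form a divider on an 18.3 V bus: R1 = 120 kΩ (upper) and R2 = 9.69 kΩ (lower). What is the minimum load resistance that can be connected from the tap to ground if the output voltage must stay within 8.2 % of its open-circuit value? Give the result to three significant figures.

R_L(min) ≈ 100 kΩ

Output resistance R_th = R1‖R2 = (120 × 9.69)/129.7 = 8.966 kΩ.
The fractional drop is R_th/(R_th + R_L); requiring this ≤ 0.0820 gives R_L ≥ R_th(1/0.0820 − 1) = 8.966 × 11.20 = 100 kΩ.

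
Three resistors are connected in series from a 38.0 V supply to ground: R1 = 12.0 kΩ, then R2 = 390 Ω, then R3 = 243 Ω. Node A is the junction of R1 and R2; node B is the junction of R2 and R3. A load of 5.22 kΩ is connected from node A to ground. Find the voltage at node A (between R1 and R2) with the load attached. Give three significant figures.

Below node A the series string R2+R3 = 633.0 Ω sits in parallel with the 5220 Ω load: 564.5 Ω.
V_A = 38.0 × 564.5/(12000 + 564.5) = 1.71 V.

V ≈ 1.71 V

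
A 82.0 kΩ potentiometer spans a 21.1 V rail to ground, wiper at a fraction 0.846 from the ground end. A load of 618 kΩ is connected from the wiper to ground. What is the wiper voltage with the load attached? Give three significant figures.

V ≈ 17.5 V

The wiper splits the pot into (1−α)R = 12.63 kΩ above and αR = 69.37 kΩ below.
Lower section ‖ load = 62.37 kΩ.
V_wiper = 21.1 × 62.37/(12.63 + 62.37) = 17.5 V.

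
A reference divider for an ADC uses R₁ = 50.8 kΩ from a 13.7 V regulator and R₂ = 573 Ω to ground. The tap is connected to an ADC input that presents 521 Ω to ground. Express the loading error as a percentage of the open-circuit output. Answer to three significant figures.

The divider's output (Thévenin) resistance is R₁‖R₂ = 566.6 Ω.
Fractional drop under load = R_th/(R_th + R_L) = 566.6 / (566.6 + 521) = 0.5210.
So the output falls by 52.1 %.

52.1 %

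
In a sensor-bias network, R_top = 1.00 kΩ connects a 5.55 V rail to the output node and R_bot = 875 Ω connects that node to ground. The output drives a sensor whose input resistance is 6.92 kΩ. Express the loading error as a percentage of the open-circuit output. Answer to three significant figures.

6.32 %

The divider's output (Thévenin) resistance is R_top‖R_bot = 466.7 Ω.
Fractional drop under load = R_th/(R_th + R_L) = 466.7 / (466.7 + 6920) = 0.06318.
So the output falls by 6.32 %.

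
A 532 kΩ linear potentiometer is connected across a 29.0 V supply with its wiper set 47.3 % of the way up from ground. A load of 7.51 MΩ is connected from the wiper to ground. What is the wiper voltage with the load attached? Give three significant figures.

The wiper splits the pot into (1−α)R = 280.4 kΩ above and αR = 251.6 kΩ below.
Lower section ‖ load = 243.5 kΩ.
V_wiper = 29.0 × 243.5/(280.4 + 243.5) = 13.5 V.

V ≈ 13.5 V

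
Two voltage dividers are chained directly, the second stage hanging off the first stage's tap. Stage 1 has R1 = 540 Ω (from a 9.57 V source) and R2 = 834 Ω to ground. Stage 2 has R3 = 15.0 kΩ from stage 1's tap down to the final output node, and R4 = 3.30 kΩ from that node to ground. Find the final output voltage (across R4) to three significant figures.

Stage 2 presents R3+R4 = 18300 Ω as a load on stage 1's tap.
Stage 1's lower leg becomes R2‖(R3+R4) = 797.6 Ω, so V_mid = 9.57 × 797.6/1338 = 5.707 V.
Stage 2 is itself unloaded: V_out = V_mid × R4/(R3+R4) = 5.707 × 3300/18300 = 1.03 V.

V_out ≈ 1.03 V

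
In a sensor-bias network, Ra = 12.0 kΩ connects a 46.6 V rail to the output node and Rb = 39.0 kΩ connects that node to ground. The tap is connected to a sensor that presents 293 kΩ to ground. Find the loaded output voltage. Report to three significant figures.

V_out ≈ 34.6 V

The load sits in parallel with Rb: Rb‖R_L = (39.0 × 293) / (39.0 + 293) = 34.42 kΩ.
V_out = 46.6 × 34.42 / (12.0 + 34.42) = 46.6 × 34.42/46.42 = 34.6 V.
(Unloaded it would have been 35.6 V.)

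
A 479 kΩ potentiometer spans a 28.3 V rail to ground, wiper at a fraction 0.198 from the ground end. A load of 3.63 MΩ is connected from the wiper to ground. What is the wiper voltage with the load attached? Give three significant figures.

The wiper splits the pot into (1−α)R = 384.2 kΩ above and αR = 94.84 kΩ below.
Lower section ‖ load = 92.43 kΩ.
V_wiper = 28.3 × 92.43/(384.2 + 92.43) = 5.49 V.

V ≈ 5.49 V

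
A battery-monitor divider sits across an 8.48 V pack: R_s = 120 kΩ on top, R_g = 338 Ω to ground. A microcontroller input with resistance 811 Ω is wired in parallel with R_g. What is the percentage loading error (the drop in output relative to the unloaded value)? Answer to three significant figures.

29.4 %

Unloaded V = 8.48 × 338/120300 = 0.02382 V.
Loaded: R_g‖R_L = 238.6 Ω, giving V = 8.48 × 238.6/120200 = 0.01683 V.
Drop = (0.02382 − 0.01683) / 0.02382 = 29.4 %.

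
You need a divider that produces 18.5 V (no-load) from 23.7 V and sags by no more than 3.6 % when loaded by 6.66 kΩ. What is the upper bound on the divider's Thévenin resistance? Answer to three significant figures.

Loading drop = R_th/(R_th + R_L) ≤ 0.0360, so R_th ≤ R_L · ε/(1−ε) = 6.66 kΩ × 0.0360/0.9640 = 249 Ω.
(Any R1, R2 with R2/(R1+R2) = 0.781 and R1‖R2 ≤ 249 Ω will meet the spec.)

R_th ≤ 249 Ω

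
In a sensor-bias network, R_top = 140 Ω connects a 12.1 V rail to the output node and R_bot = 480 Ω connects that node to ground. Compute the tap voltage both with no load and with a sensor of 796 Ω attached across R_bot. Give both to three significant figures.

Open-circuit: V = 12.1 × 480/(140 + 480) = 9.37 V.
With the load, R_bot becomes R_bot‖R_L = 299.4 Ω, so V = 12.1 × 299.4/439.4 = 8.25 V.

Unloaded: 9.37 V; loaded: 8.25 V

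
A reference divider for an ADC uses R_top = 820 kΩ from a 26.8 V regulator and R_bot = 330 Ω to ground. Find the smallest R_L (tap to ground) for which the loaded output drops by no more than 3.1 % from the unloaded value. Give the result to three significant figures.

Output resistance R_th = R_top‖R_bot = (820000 × 330)/820300 = 329.9 Ω.
The fractional drop is R_th/(R_th + R_L); requiring this ≤ 0.0310 gives R_L ≥ R_th(1/0.0310 − 1) = 329.9 × 31.26 = 10.3 kΩ.

R_L(min) ≈ 10.3 kΩ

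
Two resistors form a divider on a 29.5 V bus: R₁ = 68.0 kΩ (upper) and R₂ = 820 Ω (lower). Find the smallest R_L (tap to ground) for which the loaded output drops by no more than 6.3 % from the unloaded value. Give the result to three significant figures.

Output resistance R_th = R₁‖R₂ = (68000 × 820)/68820 = 810.2 Ω.
The fractional drop is R_th/(R_th + R_L); requiring this ≤ 0.0630 gives R_L ≥ R_th(1/0.0630 − 1) = 810.2 × 14.87 = 12.1 kΩ.

R_L(min) ≈ 12.1 kΩ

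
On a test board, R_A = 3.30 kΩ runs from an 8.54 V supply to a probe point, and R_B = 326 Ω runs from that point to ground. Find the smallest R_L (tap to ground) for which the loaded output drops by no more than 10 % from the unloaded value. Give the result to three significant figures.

Output resistance R_th = R_A‖R_B = (3300 × 326)/3626 = 296.7 Ω.
The fractional drop is R_th/(R_th + R_L); requiring this ≤ 0.100 gives R_L ≥ R_th(1/0.100 − 1) = 296.7 × 9.000 = 2.67 kΩ.

R_L(min) ≈ 2.67 kΩ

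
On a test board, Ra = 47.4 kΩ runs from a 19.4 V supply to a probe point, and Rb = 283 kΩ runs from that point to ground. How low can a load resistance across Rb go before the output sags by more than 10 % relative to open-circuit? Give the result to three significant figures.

Output resistance R_th = Ra‖Rb = (47.4 × 283)/330.4 = 40.60 kΩ.
The fractional drop is R_th/(R_th + R_L); requiring this ≤ 0.100 gives R_L ≥ R_th(1/0.100 − 1) = 40.60 × 9.000 = 365 kΩ.

R_L(min) ≈ 365 kΩ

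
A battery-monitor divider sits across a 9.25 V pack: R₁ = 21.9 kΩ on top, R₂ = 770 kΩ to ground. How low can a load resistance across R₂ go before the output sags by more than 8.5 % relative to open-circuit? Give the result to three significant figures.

R_L(min) ≈ 229 kΩ

Output resistance R_th = R₁‖R₂ = (21.9 × 770)/791.9 = 21.29 kΩ.
The fractional drop is R_th/(R_th + R_L); requiring this ≤ 0.0850 gives R_L ≥ R_th(1/0.0850 − 1) = 21.29 × 10.76 = 229 kΩ.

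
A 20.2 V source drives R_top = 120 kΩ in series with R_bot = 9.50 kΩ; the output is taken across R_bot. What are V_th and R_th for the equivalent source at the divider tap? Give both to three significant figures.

V_th = 1.48 V, R_th = 8.80 kΩ

V_th is the open-circuit tap voltage: 20.2 × 9.50/(120 + 9.50) = 1.48 V.
With the supply zeroed, R_top and R_bot appear in parallel from the tap: R_th = R_top‖R_bot = (120 × 9.50)/129.5 = 8.80 kΩ.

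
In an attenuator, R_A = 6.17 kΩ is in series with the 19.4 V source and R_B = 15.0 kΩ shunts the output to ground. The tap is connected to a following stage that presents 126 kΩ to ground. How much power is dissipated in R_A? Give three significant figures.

Total resistance from the source is R_A + (R_B‖R_L) = 19.57 kΩ, so I = 19.4/19.57 kΩ = 0.9911 mA.
P = I²·R_A = (0.9911 mA)² × 6.17 kΩ = 6.06 mW.

P ≈ 6.06 mW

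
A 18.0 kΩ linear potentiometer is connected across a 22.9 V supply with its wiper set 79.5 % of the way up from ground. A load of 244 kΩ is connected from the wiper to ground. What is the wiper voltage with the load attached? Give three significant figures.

The wiper splits the pot into (1−α)R = 3.690 kΩ above and αR = 14.31 kΩ below.
Lower section ‖ load = 13.52 kΩ.
V_wiper = 22.9 × 13.52/(3.690 + 13.52) = 18.0 V.

V ≈ 18.0 V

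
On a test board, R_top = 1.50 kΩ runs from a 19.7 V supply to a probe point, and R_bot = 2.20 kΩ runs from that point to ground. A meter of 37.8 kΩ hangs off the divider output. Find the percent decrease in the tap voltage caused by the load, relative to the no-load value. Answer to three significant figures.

2.31 %

The divider's output (Thévenin) resistance is R_top‖R_bot = 0.8919 kΩ.
Fractional drop under load = R_th/(R_th + R_L) = 0.8919 / (0.8919 + 37.8) = 0.02305.
So the output falls by 2.31 %.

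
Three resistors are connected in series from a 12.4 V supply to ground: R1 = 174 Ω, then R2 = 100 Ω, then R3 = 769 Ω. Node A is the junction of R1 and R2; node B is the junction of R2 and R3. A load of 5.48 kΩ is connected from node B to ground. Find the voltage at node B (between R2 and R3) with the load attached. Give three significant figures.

V ≈ 8.82 V

At node B, R3 is in parallel with the load: R3‖R_L = 674.4 Ω.
Below node A the resistance is R2 + (R3‖R_L) = 774.4 Ω, so V_A = 12.4 × 774.4/948.4 = 10.12 V.
Then V_B = V_A × (R3‖R_L)/(R2 + R3‖R_L) = 10.12 × 674.4/774.4 = 8.82 V.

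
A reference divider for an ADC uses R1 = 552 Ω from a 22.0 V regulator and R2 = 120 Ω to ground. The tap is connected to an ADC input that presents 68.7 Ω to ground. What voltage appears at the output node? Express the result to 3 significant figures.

V_out ≈ 1.61 V

The load sits in parallel with R2: R2‖R_L = (120 × 68.7) / (120 + 68.7) = 43.69 Ω.
V_out = 22.0 × 43.69 / (552 + 43.69) = 22.0 × 43.69/595.7 = 1.61 V.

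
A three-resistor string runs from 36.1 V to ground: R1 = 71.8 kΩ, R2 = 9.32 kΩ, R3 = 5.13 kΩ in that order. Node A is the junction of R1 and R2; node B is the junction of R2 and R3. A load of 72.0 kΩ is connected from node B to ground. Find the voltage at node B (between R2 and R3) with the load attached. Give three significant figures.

V ≈ 2.01 V

At node B, R3 is in parallel with the load: R3‖R_L = 4.789 kΩ.
Below node A the resistance is R2 + (R3‖R_L) = 14.11 kΩ, so V_A = 36.1 × 14.11/85.91 = 5.929 V.
Then V_B = V_A × (R3‖R_L)/(R2 + R3‖R_L) = 5.929 × 4.789/14.11 = 2.01 V.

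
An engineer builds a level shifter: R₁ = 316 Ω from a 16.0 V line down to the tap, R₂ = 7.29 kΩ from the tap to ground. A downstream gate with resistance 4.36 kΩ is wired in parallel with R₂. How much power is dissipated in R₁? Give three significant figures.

Total resistance from the source is R₁ + (R₂‖R_L) = 3044 Ω, so I = 16.0/3044 Ω = 5.256 mA.
P = I²·R₁ = (5.256 mA)² × 316 Ω = 8.73 mW.

P ≈ 8.73 mW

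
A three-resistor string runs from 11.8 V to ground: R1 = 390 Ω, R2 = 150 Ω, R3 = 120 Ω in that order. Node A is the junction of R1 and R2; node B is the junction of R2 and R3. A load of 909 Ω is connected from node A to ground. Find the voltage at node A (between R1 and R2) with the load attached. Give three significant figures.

Below node A the series string R2+R3 = 270.0 Ω sits in parallel with the 909 Ω load: 208.2 Ω.
V_A = 11.8 × 208.2/(390 + 208.2) = 4.11 V.

V ≈ 4.11 V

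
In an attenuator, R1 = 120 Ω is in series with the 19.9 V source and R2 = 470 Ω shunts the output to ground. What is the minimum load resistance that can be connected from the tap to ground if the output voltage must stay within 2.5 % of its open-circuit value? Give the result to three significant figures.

Output resistance R_th = R1‖R2 = (120 × 470)/590.0 = 95.59 Ω.
The fractional drop is R_th/(R_th + R_L); requiring this ≤ 0.0250 gives R_L ≥ R_th(1/0.0250 − 1) = 95.59 × 39.00 = 3.73 kΩ.

R_L(min) ≈ 3.73 kΩ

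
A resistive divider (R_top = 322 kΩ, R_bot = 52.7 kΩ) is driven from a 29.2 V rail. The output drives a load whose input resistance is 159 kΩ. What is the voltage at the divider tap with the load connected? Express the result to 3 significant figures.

V_out ≈ 3.20 V

The load sits in parallel with R_bot: R_bot‖R_L = (52.7 × 159) / (52.7 + 159) = 39.58 kΩ.
V_out = 29.2 × 39.58 / (322 + 39.58) = 29.2 × 39.58/361.6 = 3.20 V.
(Unloaded it would have been 4.11 V.)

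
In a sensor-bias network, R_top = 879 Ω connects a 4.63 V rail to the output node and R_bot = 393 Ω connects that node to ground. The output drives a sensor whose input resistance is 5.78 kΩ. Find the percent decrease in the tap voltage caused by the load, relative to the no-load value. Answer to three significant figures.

The divider's output (Thévenin) resistance is R_top‖R_bot = 271.6 Ω.
Fractional drop under load = R_th/(R_th + R_L) = 271.6 / (271.6 + 5780) = 0.04488.
So the output falls by 4.49 %.

4.49 %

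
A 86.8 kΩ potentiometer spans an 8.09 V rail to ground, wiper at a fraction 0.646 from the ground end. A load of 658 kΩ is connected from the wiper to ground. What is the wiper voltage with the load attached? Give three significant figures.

V ≈ 5.07 V

The wiper splits the pot into (1−α)R = 30.73 kΩ above and αR = 56.07 kΩ below.
Lower section ‖ load = 51.67 kΩ.
V_wiper = 8.09 × 51.67/(30.73 + 51.67) = 5.07 V.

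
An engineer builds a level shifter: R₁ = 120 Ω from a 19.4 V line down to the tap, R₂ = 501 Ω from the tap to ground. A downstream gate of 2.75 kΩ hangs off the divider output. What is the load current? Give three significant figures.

R₂‖R_L = 423.8 Ω; V_out = 19.4 × 423.8/543.8 = 15.12 V.
I_L = V_out / R_L = 15.12 / 2.75 kΩ = 5.50 mA.

I_L ≈ 5.50 mA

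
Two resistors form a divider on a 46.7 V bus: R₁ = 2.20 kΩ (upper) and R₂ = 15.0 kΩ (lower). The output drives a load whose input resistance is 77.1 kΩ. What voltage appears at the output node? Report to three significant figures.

V_out ≈ 39.7 V

The load sits in parallel with R₂: R₂‖R_L = (15.0 × 77.1) / (15.0 + 77.1) = 12.56 kΩ.
V_out = 46.7 × 12.56 / (2.20 + 12.56) = 46.7 × 12.56/14.76 = 39.7 V.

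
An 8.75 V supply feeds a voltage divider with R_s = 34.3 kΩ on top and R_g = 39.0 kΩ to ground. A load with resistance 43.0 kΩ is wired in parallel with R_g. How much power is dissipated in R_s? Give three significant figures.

Total resistance from the source is R_s + (R_g‖R_L) = 54.75 kΩ, so I = 8.75/54.75 kΩ = 0.1598 mA.
P = I²·R_s = (0.1598 mA)² × 34.3 kΩ = 0.876 mW.

P ≈ 0.876 mW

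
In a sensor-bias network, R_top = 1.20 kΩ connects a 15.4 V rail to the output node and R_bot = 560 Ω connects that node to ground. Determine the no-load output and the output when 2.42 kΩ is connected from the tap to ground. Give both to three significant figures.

Open-circuit: V = 15.4 × 560/(1200 + 560) = 4.90 V.
With the load, R_bot becomes R_bot‖R_L = 454.8 Ω, so V = 15.4 × 454.8/1655 = 4.23 V.

Unloaded: 4.90 V; loaded: 4.23 V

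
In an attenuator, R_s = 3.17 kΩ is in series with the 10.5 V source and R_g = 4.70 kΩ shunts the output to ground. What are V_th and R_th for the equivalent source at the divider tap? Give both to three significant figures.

V_th = 6.27 V, R_th = 1.89 kΩ

V_th is the open-circuit tap voltage: 10.5 × 4.70/(3.17 + 4.70) = 6.27 V.
With the supply zeroed, R_s and R_g appear in parallel from the tap: R_th = R_s‖R_g = (3.17 × 4.70)/7.870 = 1.89 kΩ.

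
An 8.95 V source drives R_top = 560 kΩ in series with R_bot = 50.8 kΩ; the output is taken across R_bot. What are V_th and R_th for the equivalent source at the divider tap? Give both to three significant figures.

V_th is the open-circuit tap voltage: 8.95 × 50.8/(560 + 50.8) = 0.744 V.
With the supply zeroed, R_top and R_bot appear in parallel from the tap: R_th = R_top‖R_bot = (560 × 50.8)/610.8 = 46.6 kΩ.

V_th = 0.744 V, R_th = 46.6 kΩ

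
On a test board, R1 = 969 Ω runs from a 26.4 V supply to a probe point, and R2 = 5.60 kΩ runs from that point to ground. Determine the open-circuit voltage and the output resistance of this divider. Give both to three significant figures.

V_th is the open-circuit tap voltage: 26.4 × 5600/(969 + 5600) = 22.5 V.
With the supply zeroed, R1 and R2 appear in parallel from the tap: R_th = R1‖R2 = (969 × 5600)/6569 = 826 Ω.

V_th = 22.5 V, R_th = 826 Ω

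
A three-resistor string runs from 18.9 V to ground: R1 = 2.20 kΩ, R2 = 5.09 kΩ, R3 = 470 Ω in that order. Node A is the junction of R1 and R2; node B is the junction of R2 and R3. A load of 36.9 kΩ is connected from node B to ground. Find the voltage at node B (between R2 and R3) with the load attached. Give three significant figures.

At node B, R3 is in parallel with the load: R3‖R_L = 464.1 Ω.
Below node A the resistance is R2 + (R3‖R_L) = 5554 Ω, so V_A = 18.9 × 5554/7754 = 13.54 V.
Then V_B = V_A × (R3‖R_L)/(R2 + R3‖R_L) = 13.54 × 464.1/5554 = 1.13 V.

V ≈ 1.13 V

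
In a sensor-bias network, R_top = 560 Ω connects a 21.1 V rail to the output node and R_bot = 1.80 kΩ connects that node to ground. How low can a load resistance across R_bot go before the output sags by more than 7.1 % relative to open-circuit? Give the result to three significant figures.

Output resistance R_th = R_top‖R_bot = (560 × 1800)/2360 = 427.1 Ω.
The fractional drop is R_th/(R_th + R_L); requiring this ≤ 0.0710 gives R_L ≥ R_th(1/0.0710 − 1) = 427.1 × 13.08 = 5.59 kΩ.

R_L(min) ≈ 5.59 kΩ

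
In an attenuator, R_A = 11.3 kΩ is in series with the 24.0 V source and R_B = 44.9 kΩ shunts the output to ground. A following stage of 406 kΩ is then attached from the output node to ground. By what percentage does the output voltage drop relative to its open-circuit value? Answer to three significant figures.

2.18 %

The divider's output (Thévenin) resistance is R_A‖R_B = 9.028 kΩ.
Fractional drop under load = R_th/(R_th + R_L) = 9.028 / (9.028 + 406) = 0.02175.
So the output falls by 2.18 %.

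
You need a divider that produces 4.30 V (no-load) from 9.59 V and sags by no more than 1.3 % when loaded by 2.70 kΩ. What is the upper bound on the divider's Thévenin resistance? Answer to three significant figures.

Loading drop = R_th/(R_th + R_L) ≤ 0.0130, so R_th ≤ R_L · ε/(1−ε) = 2.70 kΩ × 0.0130/0.9870 = 35.6 Ω.

R_th ≤ 35.6 Ω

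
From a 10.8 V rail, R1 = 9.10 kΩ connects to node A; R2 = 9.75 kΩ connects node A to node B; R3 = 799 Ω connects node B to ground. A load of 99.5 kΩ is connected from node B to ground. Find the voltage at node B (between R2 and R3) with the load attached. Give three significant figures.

V ≈ 0.436 V

At node B, R3 is in parallel with the load: R3‖R_L = 792.6 Ω.
Below node A the resistance is R2 + (R3‖R_L) = 10540 Ω, so V_A = 10.8 × 10540/19640 = 5.797 V.
Then V_B = V_A × (R3‖R_L)/(R2 + R3‖R_L) = 5.797 × 792.6/10540 = 0.436 V.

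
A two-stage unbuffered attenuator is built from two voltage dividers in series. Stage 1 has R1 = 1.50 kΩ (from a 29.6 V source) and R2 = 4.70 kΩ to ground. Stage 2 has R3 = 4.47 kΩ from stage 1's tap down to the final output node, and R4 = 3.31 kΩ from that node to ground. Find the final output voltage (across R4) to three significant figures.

V_out ≈ 8.33 V

Stage 2 presents R3+R4 = 7.780 kΩ as a load on stage 1's tap.
Stage 1's lower leg becomes R2‖(R3+R4) = 2.930 kΩ, so V_mid = 29.6 × 2.930/4.430 = 19.58 V.
Stage 2 is itself unloaded: V_out = V_mid × R4/(R3+R4) = 19.58 × 3.31/7.780 = 8.33 V.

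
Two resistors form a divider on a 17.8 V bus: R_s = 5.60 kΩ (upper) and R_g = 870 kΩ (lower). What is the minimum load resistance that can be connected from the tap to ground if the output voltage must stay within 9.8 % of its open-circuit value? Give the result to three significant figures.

Output resistance R_th = R_s‖R_g = (5.60 × 870)/875.6 = 5.564 kΩ.
The fractional drop is R_th/(R_th + R_L); requiring this ≤ 0.0980 gives R_L ≥ R_th(1/0.0980 − 1) = 5.564 × 9.204 = 51.2 kΩ.

R_L(min) ≈ 51.2 kΩ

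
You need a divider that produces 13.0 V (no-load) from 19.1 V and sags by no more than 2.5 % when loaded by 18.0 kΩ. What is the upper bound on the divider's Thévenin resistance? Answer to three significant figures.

Loading drop = R_th/(R_th + R_L) ≤ 0.0250, so R_th ≤ R_L · ε/(1−ε) = 18.0 kΩ × 0.0250/0.9750 = 462 Ω.
(Any R1, R2 with R2/(R1+R2) = 0.681 and R1‖R2 ≤ 462 Ω will meet the spec.)

R_th ≤ 462 Ω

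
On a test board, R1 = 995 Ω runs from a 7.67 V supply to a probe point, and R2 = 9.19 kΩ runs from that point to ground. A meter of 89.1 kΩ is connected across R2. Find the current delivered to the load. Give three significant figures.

I_L ≈ 0.0769 mA

R2‖R_L = 8331 Ω; V_out = 7.67 × 8331/9326 = 6.852 V.
I_L = V_out / R_L = 6.852 / 89.1 kΩ = 0.0769 mA.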